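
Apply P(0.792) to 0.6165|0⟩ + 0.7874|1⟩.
0.6165|0⟩ + (0.5531 + 0.5604i)|1⟩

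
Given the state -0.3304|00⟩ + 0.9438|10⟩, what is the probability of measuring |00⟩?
0.1092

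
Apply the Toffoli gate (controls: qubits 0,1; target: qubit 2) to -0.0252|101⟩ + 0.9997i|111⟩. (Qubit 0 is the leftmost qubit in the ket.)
-0.0252|101⟩ + 0.9997i|110⟩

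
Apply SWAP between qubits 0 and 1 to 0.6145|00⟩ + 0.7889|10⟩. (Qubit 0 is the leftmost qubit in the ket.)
0.6145|00⟩ + 0.7889|01⟩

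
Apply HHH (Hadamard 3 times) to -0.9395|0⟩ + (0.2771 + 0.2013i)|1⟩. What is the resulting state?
(-0.4684 + 0.1423i)|0⟩ + (-0.8603 - 0.1423i)|1⟩

H² = I, so H^3 = H: a single Hadamard. With (a, b) = (-0.9395, (0.2771 + 0.2013i)), H gives ((a + b)/√2, (a − b)/√2) = ((-0.4684 + 0.1423i), (-0.8603 - 0.1423i)).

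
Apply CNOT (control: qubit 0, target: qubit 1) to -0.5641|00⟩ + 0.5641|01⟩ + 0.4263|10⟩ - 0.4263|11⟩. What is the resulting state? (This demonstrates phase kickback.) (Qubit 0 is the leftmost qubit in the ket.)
-0.5641|00⟩ + 0.5641|01⟩ - 0.4263|10⟩ + 0.4263|11⟩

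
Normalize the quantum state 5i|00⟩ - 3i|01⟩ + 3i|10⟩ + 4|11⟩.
0.6509i|00⟩ - 0.3906i|01⟩ + 0.3906i|10⟩ + 0.5208|11⟩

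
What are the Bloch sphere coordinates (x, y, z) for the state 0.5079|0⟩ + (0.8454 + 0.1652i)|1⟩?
(0.8588, 0.1678, -0.484)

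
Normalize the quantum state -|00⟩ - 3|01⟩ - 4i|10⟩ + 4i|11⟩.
-0.1543|00⟩ - 0.4629|01⟩ - 0.6172i|10⟩ + 0.6172i|11⟩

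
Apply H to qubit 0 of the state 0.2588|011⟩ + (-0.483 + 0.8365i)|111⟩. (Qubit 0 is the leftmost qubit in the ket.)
(-0.1585 + 0.5915i)|011⟩ + (0.5245 - 0.5915i)|111⟩

H on qubit 0 mixes each pair of kets that differ only in qubit 0: amplitudes (a, b) of (|…0…⟩, |…1…⟩) become ((a + b)/√2, (a − b)/√2). Kets absent from the input have amplitude 0.
(|011⟩, |111⟩): (a, b) = (0.2588, (-0.483 + 0.8365i)) → ((-0.1585 + 0.5915i), (0.5245 - 0.5915i))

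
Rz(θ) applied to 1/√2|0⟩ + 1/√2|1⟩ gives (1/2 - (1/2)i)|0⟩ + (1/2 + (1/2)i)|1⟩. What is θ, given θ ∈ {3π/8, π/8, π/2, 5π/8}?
π/2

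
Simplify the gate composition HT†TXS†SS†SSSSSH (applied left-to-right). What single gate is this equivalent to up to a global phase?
Z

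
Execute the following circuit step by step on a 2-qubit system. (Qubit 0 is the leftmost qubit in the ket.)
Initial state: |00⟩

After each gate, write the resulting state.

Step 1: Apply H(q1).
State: 1/√2|00⟩ + 1/√2|01⟩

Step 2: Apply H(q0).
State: 1/2|00⟩ + 1/2|01⟩ + 1/2|10⟩ + 1/2|11⟩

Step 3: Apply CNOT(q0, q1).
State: 1/2|00⟩ + 1/2|01⟩ + 1/2|10⟩ + 1/2|11⟩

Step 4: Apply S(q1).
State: 1/2|00⟩ + (1/2)i|01⟩ + 1/2|10⟩ + (1/2)i|11⟩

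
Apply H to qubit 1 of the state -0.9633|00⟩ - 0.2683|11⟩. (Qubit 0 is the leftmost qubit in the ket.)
-0.6812|00⟩ - 0.6812|01⟩ - 0.1897|10⟩ + 0.1897|11⟩

H on qubit 1 mixes each pair of kets that differ only in qubit 1: amplitudes (a, b) of (|…0…⟩, |…1…⟩) become ((a + b)/√2, (a − b)/√2). Kets absent from the input have amplitude 0.
(|00⟩, |01⟩): (a, b) = (-0.9633, 0) → (-0.6812, -0.6812)
(|10⟩, |11⟩): (a, b) = (0, -0.2683) → (-0.1897, 0.1897)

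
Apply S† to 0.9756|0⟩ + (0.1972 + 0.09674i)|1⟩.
0.9756|0⟩ + (0.09674 - 0.1972i)|1⟩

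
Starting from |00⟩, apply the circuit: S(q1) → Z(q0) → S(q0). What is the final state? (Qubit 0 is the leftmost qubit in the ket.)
|00⟩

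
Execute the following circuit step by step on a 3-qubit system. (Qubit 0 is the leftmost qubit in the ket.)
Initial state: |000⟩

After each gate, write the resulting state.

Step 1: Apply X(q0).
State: |100⟩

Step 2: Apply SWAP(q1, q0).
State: |010⟩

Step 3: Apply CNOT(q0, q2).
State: |010⟩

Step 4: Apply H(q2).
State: 1/√2|010⟩ + 1/√2|011⟩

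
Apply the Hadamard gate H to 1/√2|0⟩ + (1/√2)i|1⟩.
(1/2 + (1/2)i)|0⟩ + (1/2 - (1/2)i)|1⟩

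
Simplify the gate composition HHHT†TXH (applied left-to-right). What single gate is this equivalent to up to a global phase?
Z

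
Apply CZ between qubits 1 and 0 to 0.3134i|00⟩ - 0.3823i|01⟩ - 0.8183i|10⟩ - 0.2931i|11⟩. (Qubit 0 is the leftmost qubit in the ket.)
0.3134i|00⟩ - 0.3823i|01⟩ - 0.8183i|10⟩ + 0.2931i|11⟩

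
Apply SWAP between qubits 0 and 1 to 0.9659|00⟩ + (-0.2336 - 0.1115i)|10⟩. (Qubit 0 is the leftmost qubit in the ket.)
0.9659|00⟩ + (-0.2336 - 0.1115i)|01⟩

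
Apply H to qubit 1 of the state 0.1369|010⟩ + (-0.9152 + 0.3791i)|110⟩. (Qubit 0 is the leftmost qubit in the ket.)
0.0968|000⟩ - 0.0968|010⟩ + (-0.6471 + 0.2681i)|100⟩ + (0.6471 - 0.2681i)|110⟩

H on qubit 1 mixes each pair of kets that differ only in qubit 1: amplitudes (a, b) of (|…0…⟩, |…1…⟩) become ((a + b)/√2, (a − b)/√2). Kets absent from the input have amplitude 0.
(|000⟩, |010⟩): (a, b) = (0, 0.1369) → (0.0968, -0.0968)
(|100⟩, |110⟩): (a, b) = (0, (-0.9152 + 0.3791i)) → ((-0.6471 + 0.2681i), (0.6471 - 0.2681i))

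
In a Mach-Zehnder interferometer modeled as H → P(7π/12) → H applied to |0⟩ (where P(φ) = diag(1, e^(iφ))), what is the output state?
(0.3706 + 0.483i)|0⟩ + (0.6294 - 0.483i)|1⟩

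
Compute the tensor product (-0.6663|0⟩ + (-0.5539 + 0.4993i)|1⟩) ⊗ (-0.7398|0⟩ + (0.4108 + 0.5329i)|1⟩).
0.4929|00⟩ + (-0.2737 - 0.3551i)|01⟩ + (0.4098 - 0.3694i)|10⟩ + (-0.4936 - 0.09006i)|11⟩

amp(|b₁b₂…⟩) = product of the factor amplitudes for bits b₁, b₂, …; only kets whose every factor amplitude is nonzero survive.
|00⟩: (-0.6663)(-0.7398) = 0.4929
|01⟩: (-0.6663)(0.4108 + 0.5329i) = (-0.2737 - 0.3551i)
|10⟩: (-0.5539 + 0.4993i)(-0.7398) = (0.4098 - 0.3694i)
|11⟩: (-0.5539 + 0.4993i)(0.4108 + 0.5329i) = (-0.4936 - 0.09006i)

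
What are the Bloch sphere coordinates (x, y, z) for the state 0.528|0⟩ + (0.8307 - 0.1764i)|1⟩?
(0.8772, -0.1863, -0.4424)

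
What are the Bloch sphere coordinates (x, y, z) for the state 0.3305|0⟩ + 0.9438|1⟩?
(0.6239, 0, -0.7815)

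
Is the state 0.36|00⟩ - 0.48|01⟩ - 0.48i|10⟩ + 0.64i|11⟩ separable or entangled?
Separable

Writing the state as a|00⟩ + b|01⟩ + c|10⟩ + d|11⟩, it is a product state iff ad − bc = 0.
Here (a, b, c, d) = (0.36, -0.48, -0.48i, 0.64i): ad − bc = (0.36)(0.64i) − (-0.48)(-0.48i) = 0, so the state is separable.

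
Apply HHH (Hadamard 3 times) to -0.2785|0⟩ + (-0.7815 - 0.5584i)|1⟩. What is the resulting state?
(-0.7495 - 0.3948i)|0⟩ + (0.3557 + 0.3948i)|1⟩

H² = I, so H^3 = H: a single Hadamard. With (a, b) = (-0.2785, (-0.7815 - 0.5584i)), H gives ((a + b)/√2, (a − b)/√2) = ((-0.7495 - 0.3948i), (0.3557 + 0.3948i)).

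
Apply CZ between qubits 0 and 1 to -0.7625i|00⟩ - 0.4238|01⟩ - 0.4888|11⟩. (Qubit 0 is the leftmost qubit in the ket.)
-0.7625i|00⟩ - 0.4238|01⟩ + 0.4888|11⟩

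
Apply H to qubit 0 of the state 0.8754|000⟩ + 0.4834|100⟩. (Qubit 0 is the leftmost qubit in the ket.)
0.9608|000⟩ + 0.2772|100⟩

H on qubit 0 mixes each pair of kets that differ only in qubit 0: amplitudes (a, b) of (|…0…⟩, |…1…⟩) become ((a + b)/√2, (a − b)/√2). Kets absent from the input have amplitude 0.
(|000⟩, |100⟩): (a, b) = (0.8754, 0.4834) → (0.9608, 0.2772)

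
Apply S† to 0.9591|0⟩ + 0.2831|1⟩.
0.9591|0⟩ - 0.2831i|1⟩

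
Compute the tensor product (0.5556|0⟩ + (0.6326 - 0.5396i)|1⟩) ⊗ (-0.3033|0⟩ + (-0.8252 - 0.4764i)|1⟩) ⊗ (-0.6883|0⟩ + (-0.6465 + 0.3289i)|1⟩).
0.116|000⟩ + (0.1089 - 0.05542i)|001⟩ + (0.3156 + 0.1822i)|010⟩ + (0.3835 + 0.02033i)|011⟩ + (0.1321 - 0.1126i)|100⟩ + (0.07021 - 0.1689i)|101⟩ + (0.5362 - 0.09905i)|110⟩ + (0.4563 - 0.3493i)|111⟩

amp(|b₁b₂…⟩) = product of the factor amplitudes for bits b₁, b₂, …; only kets whose every factor amplitude is nonzero survive.
|000⟩: (0.5556)(-0.3033)(-0.6883) = 0.116
|001⟩: (0.5556)(-0.3033)(-0.6465 + 0.3289i) = (0.1089 - 0.05542i)
|010⟩: (0.5556)(-0.8252 - 0.4764i)(-0.6883) = (0.3156 + 0.1822i)
|011⟩: (0.5556)(-0.8252 - 0.4764i)(-0.6465 + 0.3289i) = (0.3835 + 0.02033i)
|100⟩: (0.6326 - 0.5396i)(-0.3033)(-0.6883) = (0.1321 - 0.1126i)
|101⟩: (0.6326 - 0.5396i)(-0.3033)(-0.6465 + 0.3289i) = (0.07021 - 0.1689i)
|110⟩: (0.6326 - 0.5396i)(-0.8252 - 0.4764i)(-0.6883) = (0.5362 - 0.09905i)
|111⟩: (0.6326 - 0.5396i)(-0.8252 - 0.4764i)(-0.6465 + 0.3289i) = (0.4563 - 0.3493i)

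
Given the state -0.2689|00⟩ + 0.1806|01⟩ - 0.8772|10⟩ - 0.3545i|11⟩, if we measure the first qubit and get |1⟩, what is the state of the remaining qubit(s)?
-0.9272|0⟩ - 0.3747i|1⟩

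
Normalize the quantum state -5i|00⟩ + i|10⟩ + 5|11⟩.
-0.7001i|00⟩ + 0.14i|10⟩ + 0.7001|11⟩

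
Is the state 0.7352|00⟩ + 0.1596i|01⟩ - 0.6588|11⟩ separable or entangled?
Entangled

Writing the state as a|00⟩ + b|01⟩ + c|10⟩ + d|11⟩, it is a product state iff ad − bc = 0.
Here (a, b, c, d) = (0.7352, 0.1596i, 0, -0.6588): ad − bc = (0.7352)(-0.6588) − (0.1596i)(0) = -0.4843 ≠ 0, so the state is entangled.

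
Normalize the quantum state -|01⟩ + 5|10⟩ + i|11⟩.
-0.1925|01⟩ + 0.9623|10⟩ + 0.1925i|11⟩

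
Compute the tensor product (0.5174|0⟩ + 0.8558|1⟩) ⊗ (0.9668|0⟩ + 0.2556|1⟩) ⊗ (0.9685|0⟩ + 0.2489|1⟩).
0.4845|000⟩ + 0.1245|001⟩ + 0.1281|010⟩ + 0.03292|011⟩ + 0.8013|100⟩ + 0.2059|101⟩ + 0.2119|110⟩ + 0.05445|111⟩

amp(|b₁b₂…⟩) = product of the factor amplitudes for bits b₁, b₂, …; only kets whose every factor amplitude is nonzero survive.
|000⟩: (0.5174)(0.9668)(0.9685) = 0.4845
|001⟩: (0.5174)(0.9668)(0.2489) = 0.1245
|010⟩: (0.5174)(0.2556)(0.9685) = 0.1281
|011⟩: (0.5174)(0.2556)(0.2489) = 0.03292
|100⟩: (0.8558)(0.9668)(0.9685) = 0.8013
|101⟩: (0.8558)(0.9668)(0.2489) = 0.2059
|110⟩: (0.8558)(0.2556)(0.9685) = 0.2119
|111⟩: (0.8558)(0.2556)(0.2489) = 0.05445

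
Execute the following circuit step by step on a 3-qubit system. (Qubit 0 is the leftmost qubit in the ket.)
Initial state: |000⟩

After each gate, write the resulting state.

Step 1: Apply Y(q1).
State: i|010⟩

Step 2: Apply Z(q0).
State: i|010⟩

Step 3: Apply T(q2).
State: i|010⟩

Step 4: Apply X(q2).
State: i|011⟩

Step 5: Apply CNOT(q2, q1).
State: i|001⟩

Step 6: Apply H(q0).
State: (1/√2)i|001⟩ + (1/√2)i|101⟩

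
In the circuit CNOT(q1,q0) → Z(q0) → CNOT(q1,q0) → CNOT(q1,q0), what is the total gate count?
4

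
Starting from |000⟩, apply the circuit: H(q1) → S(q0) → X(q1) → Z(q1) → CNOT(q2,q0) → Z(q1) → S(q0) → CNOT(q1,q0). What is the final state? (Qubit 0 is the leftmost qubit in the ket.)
1/√2|000⟩ + 1/√2|110⟩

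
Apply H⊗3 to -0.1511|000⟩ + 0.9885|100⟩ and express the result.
0.2961|000⟩ + 0.2961|001⟩ + 0.2961|010⟩ + 0.2961|011⟩ - 0.4029|100⟩ - 0.4029|101⟩ - 0.4029|110⟩ - 0.4029|111⟩

H⊗3 gives amp(|y⟩) = (1/2√2) Σ_x (−1)^(x·y) amp(|x⟩), where x·y is the number of positions in which both x and y have a 1.
|000⟩: (-0.1511 + 0.9885)/(2√2) = 0.2961
|001⟩: (-0.1511 + 0.9885)/(2√2) = 0.2961
|010⟩: (-0.1511 + 0.9885)/(2√2) = 0.2961
|011⟩: (-0.1511 + 0.9885)/(2√2) = 0.2961
|100⟩: (-0.1511 - 0.9885)/(2√2) = -0.4029
|101⟩: (-0.1511 - 0.9885)/(2√2) = -0.4029
|110⟩: (-0.1511 - 0.9885)/(2√2) = -0.4029
|111⟩: (-0.1511 - 0.9885)/(2√2) = -0.4029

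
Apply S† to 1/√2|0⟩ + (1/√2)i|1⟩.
1/√2|0⟩ + 1/√2|1⟩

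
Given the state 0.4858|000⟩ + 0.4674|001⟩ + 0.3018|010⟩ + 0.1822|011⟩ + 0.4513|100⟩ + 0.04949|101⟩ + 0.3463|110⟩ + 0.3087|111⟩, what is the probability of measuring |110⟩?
0.1199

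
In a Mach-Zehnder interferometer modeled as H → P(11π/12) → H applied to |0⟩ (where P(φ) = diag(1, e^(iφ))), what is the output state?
(0.01704 + 0.1294i)|0⟩ + (0.983 - 0.1294i)|1⟩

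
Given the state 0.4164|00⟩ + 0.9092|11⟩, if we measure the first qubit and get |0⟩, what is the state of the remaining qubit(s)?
|0⟩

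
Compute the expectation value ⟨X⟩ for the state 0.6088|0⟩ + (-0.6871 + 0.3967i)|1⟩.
-0.8366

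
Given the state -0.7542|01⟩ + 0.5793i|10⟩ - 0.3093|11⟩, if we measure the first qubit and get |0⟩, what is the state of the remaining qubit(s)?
-|1⟩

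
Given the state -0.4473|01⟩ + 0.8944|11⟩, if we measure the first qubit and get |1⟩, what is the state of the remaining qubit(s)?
|1⟩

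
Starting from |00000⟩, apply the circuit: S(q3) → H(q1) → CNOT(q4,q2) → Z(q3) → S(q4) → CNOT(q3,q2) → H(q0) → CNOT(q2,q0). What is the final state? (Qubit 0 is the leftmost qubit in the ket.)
1/2|00000⟩ + 1/2|01000⟩ + 1/2|10000⟩ + 1/2|11000⟩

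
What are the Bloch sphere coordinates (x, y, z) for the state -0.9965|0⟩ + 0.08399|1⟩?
(-0.1674, 0, 0.986)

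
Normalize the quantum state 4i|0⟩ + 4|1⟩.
(1/√2)i|0⟩ + 1/√2|1⟩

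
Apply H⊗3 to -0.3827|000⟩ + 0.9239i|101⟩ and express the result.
(-0.1353 + 0.3266i)|000⟩ + (-0.1353 - 0.3266i)|001⟩ + (-0.1353 + 0.3266i)|010⟩ + (-0.1353 - 0.3266i)|011⟩ + (-0.1353 - 0.3266i)|100⟩ + (-0.1353 + 0.3266i)|101⟩ + (-0.1353 - 0.3266i)|110⟩ + (-0.1353 + 0.3266i)|111⟩

H⊗3 gives amp(|y⟩) = (1/2√2) Σ_x (−1)^(x·y) amp(|x⟩), where x·y is the number of positions in which both x and y have a 1.
|000⟩: (-0.3827 + 0.9239i)/(2√2) = (-0.1353 + 0.3266i)
|001⟩: (-0.3827 - 0.9239i)/(2√2) = (-0.1353 - 0.3266i)
|010⟩: (-0.3827 + 0.9239i)/(2√2) = (-0.1353 + 0.3266i)
|011⟩: (-0.3827 - 0.9239i)/(2√2) = (-0.1353 - 0.3266i)
|100⟩: (-0.3827 - 0.9239i)/(2√2) = (-0.1353 - 0.3266i)
|101⟩: (-0.3827 + 0.9239i)/(2√2) = (-0.1353 + 0.3266i)
|110⟩: (-0.3827 - 0.9239i)/(2√2) = (-0.1353 - 0.3266i)
|111⟩: (-0.3827 + 0.9239i)/(2√2) = (-0.1353 + 0.3266i)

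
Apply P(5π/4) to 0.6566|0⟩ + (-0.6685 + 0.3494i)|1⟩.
0.6566|0⟩ + (0.7198 + 0.2256i)|1⟩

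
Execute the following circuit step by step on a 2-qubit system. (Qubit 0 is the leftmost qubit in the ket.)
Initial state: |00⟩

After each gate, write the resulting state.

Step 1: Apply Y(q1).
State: i|01⟩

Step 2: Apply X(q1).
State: i|00⟩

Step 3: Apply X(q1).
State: i|01⟩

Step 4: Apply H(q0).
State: (1/√2)i|01⟩ + (1/√2)i|11⟩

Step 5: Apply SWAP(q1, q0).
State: (1/√2)i|10⟩ + (1/√2)i|11⟩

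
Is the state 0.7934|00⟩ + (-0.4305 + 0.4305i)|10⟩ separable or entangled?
Separable

Writing the state as a|00⟩ + b|01⟩ + c|10⟩ + d|11⟩, it is a product state iff ad − bc = 0.
Here (a, b, c, d) = (0.7934, 0, (-0.4305 + 0.4305i), 0): ad − bc = (0.7934)(0) − (0)(-0.4305 + 0.4305i) = 0, so the state is separable.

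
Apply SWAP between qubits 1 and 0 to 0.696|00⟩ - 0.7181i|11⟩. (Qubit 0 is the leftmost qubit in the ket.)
0.696|00⟩ - 0.7181i|11⟩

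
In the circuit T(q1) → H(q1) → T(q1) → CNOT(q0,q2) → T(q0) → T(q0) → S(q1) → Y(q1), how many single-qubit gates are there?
7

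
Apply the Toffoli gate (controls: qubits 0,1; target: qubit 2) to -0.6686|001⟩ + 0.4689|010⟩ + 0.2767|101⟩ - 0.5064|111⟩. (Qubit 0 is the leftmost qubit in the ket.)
-0.6686|001⟩ + 0.4689|010⟩ + 0.2767|101⟩ - 0.5064|110⟩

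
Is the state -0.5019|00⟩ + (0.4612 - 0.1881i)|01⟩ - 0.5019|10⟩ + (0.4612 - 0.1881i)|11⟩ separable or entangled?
Separable

Writing the state as a|00⟩ + b|01⟩ + c|10⟩ + d|11⟩, it is a product state iff ad − bc = 0.
Here (a, b, c, d) = (-0.5019, (0.4612 - 0.1881i), -0.5019, (0.4612 - 0.1881i)): ad − bc = (-0.5019)(0.4612 - 0.1881i) − (0.4612 - 0.1881i)(-0.5019) = 0, so the state is separable.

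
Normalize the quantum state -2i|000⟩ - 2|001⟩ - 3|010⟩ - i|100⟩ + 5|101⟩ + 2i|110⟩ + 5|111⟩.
-0.2357i|000⟩ - 0.2357|001⟩ - 1/√8|010⟩ - 0.1179i|100⟩ + 0.5893|101⟩ + 0.2357i|110⟩ + 0.5893|111⟩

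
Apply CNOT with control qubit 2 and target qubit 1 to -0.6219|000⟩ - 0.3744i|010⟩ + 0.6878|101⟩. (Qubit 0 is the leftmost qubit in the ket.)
-0.6219|000⟩ - 0.3744i|010⟩ + 0.6878|111⟩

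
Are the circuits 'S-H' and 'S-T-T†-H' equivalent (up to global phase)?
Yes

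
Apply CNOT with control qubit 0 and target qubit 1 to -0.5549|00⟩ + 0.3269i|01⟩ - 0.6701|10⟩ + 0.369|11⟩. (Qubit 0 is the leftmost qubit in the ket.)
-0.5549|00⟩ + 0.3269i|01⟩ + 0.369|10⟩ - 0.6701|11⟩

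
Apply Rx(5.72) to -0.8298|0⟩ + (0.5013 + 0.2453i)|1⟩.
(0.8653 - 0.1393i)|0⟩ + (-0.4816 - 0.005049i)|1⟩

Rx(5.72) = [[cos(θ/2), −i·sin(θ/2)], [−i·sin(θ/2), cos(θ/2)]]; θ = 5.72, cos(θ/2) ≈ -0.960614, sin(θ/2) ≈ 0.277886.
With a = amp(|0⟩) = -0.8298 and b = amp(|1⟩) = (0.5013 + 0.2453i):
new amp(|0⟩) = (-0.960614)·a + (-0.277886i)·b = (0.8653 - 0.1393i)
new amp(|1⟩) = (-0.277886i)·a + (-0.960614)·b = (-0.4816 - 0.005049i)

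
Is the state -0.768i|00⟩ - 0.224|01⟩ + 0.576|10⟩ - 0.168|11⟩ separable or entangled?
Entangled

Writing the state as a|00⟩ + b|01⟩ + c|10⟩ + d|11⟩, it is a product state iff ad − bc = 0.
Here (a, b, c, d) = (-0.768i, -0.224, 0.576, -0.168): ad − bc = (-0.768i)(-0.168) − (-0.224)(0.576) = (0.129 + 0.129i) ≠ 0, so the state is entangled.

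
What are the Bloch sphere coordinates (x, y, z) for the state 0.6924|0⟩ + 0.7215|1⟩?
(0.9991, 0, -0.04114)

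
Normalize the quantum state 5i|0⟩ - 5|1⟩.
(1/√2)i|0⟩ - 1/√2|1⟩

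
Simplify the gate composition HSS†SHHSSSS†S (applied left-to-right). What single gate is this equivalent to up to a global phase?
H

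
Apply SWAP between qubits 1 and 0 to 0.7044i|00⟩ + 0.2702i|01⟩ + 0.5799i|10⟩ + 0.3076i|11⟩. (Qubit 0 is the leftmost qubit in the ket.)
0.7044i|00⟩ + 0.5799i|01⟩ + 0.2702i|10⟩ + 0.3076i|11⟩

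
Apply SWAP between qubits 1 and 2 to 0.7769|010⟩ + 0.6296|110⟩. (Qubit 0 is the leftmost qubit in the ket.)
0.7769|001⟩ + 0.6296|101⟩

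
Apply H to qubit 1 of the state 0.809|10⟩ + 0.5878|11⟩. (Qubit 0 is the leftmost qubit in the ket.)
0.9877|10⟩ + 0.1564|11⟩

H on qubit 1 mixes each pair of kets that differ only in qubit 1: amplitudes (a, b) of (|…0…⟩, |…1…⟩) become ((a + b)/√2, (a − b)/√2). Kets absent from the input have amplitude 0.
(|10⟩, |11⟩): (a, b) = (0.809, 0.5878) → (0.9877, 0.1564)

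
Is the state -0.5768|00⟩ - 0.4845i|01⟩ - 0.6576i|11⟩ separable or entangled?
Entangled

Writing the state as a|00⟩ + b|01⟩ + c|10⟩ + d|11⟩, it is a product state iff ad − bc = 0.
Here (a, b, c, d) = (-0.5768, -0.4845i, 0, -0.6576i): ad − bc = (-0.5768)(-0.6576i) − (-0.4845i)(0) = 0.3793i ≠ 0, so the state is entangled.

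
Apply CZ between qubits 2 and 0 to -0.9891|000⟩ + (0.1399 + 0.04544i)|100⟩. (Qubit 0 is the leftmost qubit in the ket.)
-0.9891|000⟩ + (0.1399 + 0.04544i)|100⟩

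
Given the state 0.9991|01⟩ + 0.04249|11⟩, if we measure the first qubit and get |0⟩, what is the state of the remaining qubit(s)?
|1⟩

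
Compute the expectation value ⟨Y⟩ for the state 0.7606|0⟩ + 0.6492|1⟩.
0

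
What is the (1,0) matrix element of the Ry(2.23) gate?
0.8979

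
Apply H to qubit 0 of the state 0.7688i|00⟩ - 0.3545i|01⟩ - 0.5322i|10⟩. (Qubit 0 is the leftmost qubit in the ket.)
0.1673i|00⟩ - 0.2507i|01⟩ + 0.9199i|10⟩ - 0.2507i|11⟩

H on qubit 0 mixes each pair of kets that differ only in qubit 0: amplitudes (a, b) of (|…0…⟩, |…1…⟩) become ((a + b)/√2, (a − b)/√2). Kets absent from the input have amplitude 0.
(|00⟩, |10⟩): (a, b) = (0.7688i, -0.5322i) → (0.1673i, 0.9199i)
(|01⟩, |11⟩): (a, b) = (-0.3545i, 0) → (-0.2507i, -0.2507i)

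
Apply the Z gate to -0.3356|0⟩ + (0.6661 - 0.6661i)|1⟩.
-0.3356|0⟩ + (-0.6661 + 0.6661i)|1⟩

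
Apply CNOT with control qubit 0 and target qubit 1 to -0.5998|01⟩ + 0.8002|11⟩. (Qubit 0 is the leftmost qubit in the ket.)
-0.5998|01⟩ + 0.8002|10⟩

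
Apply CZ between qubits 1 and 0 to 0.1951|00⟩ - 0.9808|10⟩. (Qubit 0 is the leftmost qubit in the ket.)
0.1951|00⟩ - 0.9808|10⟩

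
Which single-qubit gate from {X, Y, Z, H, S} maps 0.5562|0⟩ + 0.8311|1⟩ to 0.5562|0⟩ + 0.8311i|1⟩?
S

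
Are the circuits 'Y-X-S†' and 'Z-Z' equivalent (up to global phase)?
No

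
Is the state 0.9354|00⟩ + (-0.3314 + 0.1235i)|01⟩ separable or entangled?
Separable

Writing the state as a|00⟩ + b|01⟩ + c|10⟩ + d|11⟩, it is a product state iff ad − bc = 0.
Here (a, b, c, d) = (0.9354, (-0.3314 + 0.1235i), 0, 0): ad − bc = (0.9354)(0) − (-0.3314 + 0.1235i)(0) = 0, so the state is separable.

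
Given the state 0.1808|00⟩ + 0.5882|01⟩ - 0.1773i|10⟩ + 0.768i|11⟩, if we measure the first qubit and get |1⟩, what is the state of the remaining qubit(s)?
-0.2249i|0⟩ + 0.9744i|1⟩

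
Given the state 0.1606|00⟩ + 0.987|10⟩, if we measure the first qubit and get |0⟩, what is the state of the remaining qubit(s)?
|0⟩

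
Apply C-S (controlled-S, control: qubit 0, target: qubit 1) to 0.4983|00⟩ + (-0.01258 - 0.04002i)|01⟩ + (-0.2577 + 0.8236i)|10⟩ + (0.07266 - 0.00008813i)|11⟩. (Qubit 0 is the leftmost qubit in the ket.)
0.4983|00⟩ + (-0.01258 - 0.04002i)|01⟩ + (-0.2577 + 0.8236i)|10⟩ + (0.00008813 + 0.07266i)|11⟩

C-S leaves the control-|0⟩ kets |00⟩, |01⟩ unchanged and applies S to qubit 1 on the control-|1⟩ pair (|10⟩, |11⟩).
S = [[1, 0], [0, i]].
With a = amp(|10⟩) = (-0.2577 + 0.8236i) and b = amp(|11⟩) = (0.07266 - 0.00008813i):
new amp(|10⟩) = (1)·a = (-0.2577 + 0.8236i)
new amp(|11⟩) = (i)·b = (0.00008813 + 0.07266i)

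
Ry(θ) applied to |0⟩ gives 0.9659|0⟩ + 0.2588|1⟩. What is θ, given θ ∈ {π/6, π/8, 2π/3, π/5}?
π/6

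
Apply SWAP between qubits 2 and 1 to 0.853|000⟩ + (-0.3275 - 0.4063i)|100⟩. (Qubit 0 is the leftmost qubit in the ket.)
0.853|000⟩ + (-0.3275 - 0.4063i)|100⟩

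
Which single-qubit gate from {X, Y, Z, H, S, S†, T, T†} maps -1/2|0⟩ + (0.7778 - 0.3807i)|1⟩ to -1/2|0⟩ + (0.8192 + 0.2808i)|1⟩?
T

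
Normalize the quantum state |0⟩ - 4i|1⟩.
0.2425|0⟩ - 0.9701i|1⟩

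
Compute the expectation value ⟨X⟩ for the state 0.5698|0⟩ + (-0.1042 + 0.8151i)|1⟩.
-0.1187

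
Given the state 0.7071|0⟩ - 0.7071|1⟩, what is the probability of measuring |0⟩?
0.5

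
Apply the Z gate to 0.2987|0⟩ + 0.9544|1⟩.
0.2987|0⟩ - 0.9544|1⟩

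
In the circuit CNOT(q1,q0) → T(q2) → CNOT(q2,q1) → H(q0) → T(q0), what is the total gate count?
5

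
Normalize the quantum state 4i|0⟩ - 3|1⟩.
0.8i|0⟩ - 0.6|1⟩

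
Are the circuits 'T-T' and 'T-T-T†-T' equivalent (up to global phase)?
Yes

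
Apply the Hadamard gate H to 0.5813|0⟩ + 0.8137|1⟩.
0.9864|0⟩ - 0.1643|1⟩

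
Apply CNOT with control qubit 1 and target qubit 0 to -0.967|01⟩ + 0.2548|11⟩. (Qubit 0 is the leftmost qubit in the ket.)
0.2548|01⟩ - 0.967|11⟩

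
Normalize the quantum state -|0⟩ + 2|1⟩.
-1/√5|0⟩ + 0.8944|1⟩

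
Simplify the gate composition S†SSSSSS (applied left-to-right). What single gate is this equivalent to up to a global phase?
S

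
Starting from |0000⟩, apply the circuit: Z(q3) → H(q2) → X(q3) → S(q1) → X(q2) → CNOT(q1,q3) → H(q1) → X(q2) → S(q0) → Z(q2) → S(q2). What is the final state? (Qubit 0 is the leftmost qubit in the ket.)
1/2|0001⟩ - (1/2)i|0011⟩ + 1/2|0101⟩ - (1/2)i|0111⟩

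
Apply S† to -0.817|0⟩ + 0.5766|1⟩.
-0.817|0⟩ - 0.5766i|1⟩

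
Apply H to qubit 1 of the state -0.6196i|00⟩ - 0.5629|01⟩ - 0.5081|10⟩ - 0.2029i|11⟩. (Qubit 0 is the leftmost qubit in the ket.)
(-0.398 - 0.4381i)|00⟩ + (0.398 - 0.4381i)|01⟩ + (-0.3593 - 0.1435i)|10⟩ + (-0.3593 + 0.1435i)|11⟩

H on qubit 1 mixes each pair of kets that differ only in qubit 1: amplitudes (a, b) of (|…0…⟩, |…1…⟩) become ((a + b)/√2, (a − b)/√2). Kets absent from the input have amplitude 0.
(|00⟩, |01⟩): (a, b) = (-0.6196i, -0.5629) → ((-0.398 - 0.4381i), (0.398 - 0.4381i))
(|10⟩, |11⟩): (a, b) = (-0.5081, -0.2029i) → ((-0.3593 - 0.1435i), (-0.3593 + 0.1435i))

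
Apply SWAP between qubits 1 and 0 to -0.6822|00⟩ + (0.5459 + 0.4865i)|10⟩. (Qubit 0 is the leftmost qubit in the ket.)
-0.6822|00⟩ + (0.5459 + 0.4865i)|01⟩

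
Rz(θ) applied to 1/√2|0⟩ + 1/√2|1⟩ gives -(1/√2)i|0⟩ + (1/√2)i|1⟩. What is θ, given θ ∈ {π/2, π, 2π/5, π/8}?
π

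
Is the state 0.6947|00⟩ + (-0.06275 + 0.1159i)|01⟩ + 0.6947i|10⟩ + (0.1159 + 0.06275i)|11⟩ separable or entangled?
Entangled

Writing the state as a|00⟩ + b|01⟩ + c|10⟩ + d|11⟩, it is a product state iff ad − bc = 0.
Here (a, b, c, d) = (0.6947, (-0.06275 + 0.1159i), 0.6947i, (0.1159 + 0.06275i)): ad − bc = (0.6947)(0.1159 + 0.06275i) − (-0.06275 + 0.1159i)(0.6947i) = (0.161 + 0.08718i) ≠ 0, so the state is entangled.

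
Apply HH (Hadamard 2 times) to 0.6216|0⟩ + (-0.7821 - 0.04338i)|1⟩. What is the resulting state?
0.6216|0⟩ + (-0.7821 - 0.04338i)|1⟩

H² = I, so an even number of Hadamards cancels: H^2 = I and the state is unchanged.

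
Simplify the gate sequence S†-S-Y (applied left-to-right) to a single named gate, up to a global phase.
Y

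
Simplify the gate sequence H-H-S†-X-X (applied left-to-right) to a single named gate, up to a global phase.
S†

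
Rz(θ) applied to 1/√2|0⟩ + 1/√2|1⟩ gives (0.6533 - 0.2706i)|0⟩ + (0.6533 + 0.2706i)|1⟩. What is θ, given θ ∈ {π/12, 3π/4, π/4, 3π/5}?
π/4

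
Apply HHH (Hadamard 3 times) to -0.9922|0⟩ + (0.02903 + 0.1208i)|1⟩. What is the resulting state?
(-0.6811 + 0.08542i)|0⟩ + (-0.7221 - 0.08542i)|1⟩

H² = I, so H^3 = H: a single Hadamard. With (a, b) = (-0.9922, (0.02903 + 0.1208i)), H gives ((a + b)/√2, (a − b)/√2) = ((-0.6811 + 0.08542i), (-0.7221 - 0.08542i)).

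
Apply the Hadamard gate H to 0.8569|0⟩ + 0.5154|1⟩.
0.9704|0⟩ + 0.2415|1⟩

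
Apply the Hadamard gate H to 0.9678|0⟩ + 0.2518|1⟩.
0.8624|0⟩ + 0.5063|1⟩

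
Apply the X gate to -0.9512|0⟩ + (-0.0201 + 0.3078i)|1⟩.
(-0.0201 + 0.3078i)|0⟩ - 0.9512|1⟩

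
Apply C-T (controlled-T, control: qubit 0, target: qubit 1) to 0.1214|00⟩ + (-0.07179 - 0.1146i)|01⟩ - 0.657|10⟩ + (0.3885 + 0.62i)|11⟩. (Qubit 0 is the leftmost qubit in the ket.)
0.1214|00⟩ + (-0.07179 - 0.1146i)|01⟩ - 0.657|10⟩ + (-0.1637 + 0.7131i)|11⟩

C-T leaves the control-|0⟩ kets |00⟩, |01⟩ unchanged and applies T to qubit 1 on the control-|1⟩ pair (|10⟩, |11⟩).
T = [[1, 0], [0, (1/√2 + (1/√2)i)]].
With a = amp(|10⟩) = -0.657 and b = amp(|11⟩) = (0.3885 + 0.62i):
new amp(|10⟩) = (1)·a = -0.657
new amp(|11⟩) = (1/√2 + (1/√2)i)·b = (-0.1637 + 0.7131i)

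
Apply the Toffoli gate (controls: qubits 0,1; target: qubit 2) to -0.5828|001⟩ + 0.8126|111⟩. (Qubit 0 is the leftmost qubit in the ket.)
-0.5828|001⟩ + 0.8126|110⟩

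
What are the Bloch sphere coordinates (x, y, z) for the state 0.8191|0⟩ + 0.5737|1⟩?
(0.9398, 0, 0.3418)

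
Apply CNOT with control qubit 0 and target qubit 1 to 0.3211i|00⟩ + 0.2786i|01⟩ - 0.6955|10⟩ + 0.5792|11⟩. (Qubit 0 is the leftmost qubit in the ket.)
0.3211i|00⟩ + 0.2786i|01⟩ + 0.5792|10⟩ - 0.6955|11⟩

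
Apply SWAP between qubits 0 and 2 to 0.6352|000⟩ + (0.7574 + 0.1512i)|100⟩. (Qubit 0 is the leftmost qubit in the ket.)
0.6352|000⟩ + (0.7574 + 0.1512i)|001⟩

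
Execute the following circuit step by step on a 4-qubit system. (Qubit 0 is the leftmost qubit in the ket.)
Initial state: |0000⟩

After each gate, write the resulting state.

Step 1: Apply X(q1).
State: |0100⟩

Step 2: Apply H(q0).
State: 1/√2|0100⟩ + 1/√2|1100⟩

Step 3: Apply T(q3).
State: 1/√2|0100⟩ + 1/√2|1100⟩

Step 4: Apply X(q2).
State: 1/√2|0110⟩ + 1/√2|1110⟩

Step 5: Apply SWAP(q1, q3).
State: 1/√2|0011⟩ + 1/√2|1011⟩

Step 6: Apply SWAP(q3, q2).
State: 1/√2|0011⟩ + 1/√2|1011⟩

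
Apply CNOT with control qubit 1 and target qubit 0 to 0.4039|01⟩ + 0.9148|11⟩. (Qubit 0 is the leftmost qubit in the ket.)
0.9148|01⟩ + 0.4039|11⟩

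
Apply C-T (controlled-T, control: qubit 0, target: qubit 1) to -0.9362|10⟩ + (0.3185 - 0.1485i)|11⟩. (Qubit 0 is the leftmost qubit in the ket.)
-0.9362|10⟩ + (0.3302 + 0.1202i)|11⟩

C-T leaves the control-|0⟩ kets |00⟩, |01⟩ unchanged and applies T to qubit 1 on the control-|1⟩ pair (|10⟩, |11⟩).
T = [[1, 0], [0, (1/√2 + (1/√2)i)]].
With a = amp(|10⟩) = -0.9362 and b = amp(|11⟩) = (0.3185 - 0.1485i):
new amp(|10⟩) = (1)·a = -0.9362
new amp(|11⟩) = (1/√2 + (1/√2)i)·b = (0.3302 + 0.1202i)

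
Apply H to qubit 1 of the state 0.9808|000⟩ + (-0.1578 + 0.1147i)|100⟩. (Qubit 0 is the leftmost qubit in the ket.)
0.6935|000⟩ + 0.6935|010⟩ + (-0.1116 + 0.08111i)|100⟩ + (-0.1116 + 0.08111i)|110⟩

H on qubit 1 mixes each pair of kets that differ only in qubit 1: amplitudes (a, b) of (|…0…⟩, |…1…⟩) become ((a + b)/√2, (a − b)/√2). Kets absent from the input have amplitude 0.
(|000⟩, |010⟩): (a, b) = (0.9808, 0) → (0.6935, 0.6935)
(|100⟩, |110⟩): (a, b) = ((-0.1578 + 0.1147i), 0) → ((-0.1116 + 0.08111i), (-0.1116 + 0.08111i))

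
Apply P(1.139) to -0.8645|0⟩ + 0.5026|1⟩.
-0.8645|0⟩ + (0.2103 + 0.4565i)|1⟩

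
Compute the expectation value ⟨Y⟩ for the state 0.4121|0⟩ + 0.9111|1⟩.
0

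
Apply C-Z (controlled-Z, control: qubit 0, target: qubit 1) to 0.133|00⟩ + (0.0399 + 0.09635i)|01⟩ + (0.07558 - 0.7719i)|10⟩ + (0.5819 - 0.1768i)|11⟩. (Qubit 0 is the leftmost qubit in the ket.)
0.133|00⟩ + (0.0399 + 0.09635i)|01⟩ + (0.07558 - 0.7719i)|10⟩ + (-0.5819 + 0.1768i)|11⟩

C-Z leaves the control-|0⟩ kets |00⟩, |01⟩ unchanged and applies Z to qubit 1 on the control-|1⟩ pair (|10⟩, |11⟩).
Z = [[1, 0], [0, -1]].
With a = amp(|10⟩) = (0.07558 - 0.7719i) and b = amp(|11⟩) = (0.5819 - 0.1768i):
new amp(|10⟩) = (1)·a = (0.07558 - 0.7719i)
new amp(|11⟩) = (-1)·b = (-0.5819 + 0.1768i)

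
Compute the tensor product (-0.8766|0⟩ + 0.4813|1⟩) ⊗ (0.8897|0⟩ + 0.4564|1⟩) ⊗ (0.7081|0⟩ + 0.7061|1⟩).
-0.5523|000⟩ - 0.5507|001⟩ - 0.2833|010⟩ - 0.2825|011⟩ + 0.3032|100⟩ + 0.3024|101⟩ + 0.1555|110⟩ + 0.1551|111⟩

amp(|b₁b₂…⟩) = product of the factor amplitudes for bits b₁, b₂, …; only kets whose every factor amplitude is nonzero survive.
|000⟩: (-0.8766)(0.8897)(0.7081) = -0.5523
|001⟩: (-0.8766)(0.8897)(0.7061) = -0.5507
|010⟩: (-0.8766)(0.4564)(0.7081) = -0.2833
|011⟩: (-0.8766)(0.4564)(0.7061) = -0.2825
|100⟩: (0.4813)(0.8897)(0.7081) = 0.3032
|101⟩: (0.4813)(0.8897)(0.7061) = 0.3024
|110⟩: (0.4813)(0.4564)(0.7081) = 0.1555
|111⟩: (0.4813)(0.4564)(0.7061) = 0.1551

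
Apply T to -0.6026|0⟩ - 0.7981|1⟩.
-0.6026|0⟩ + (-0.5643 - 0.5643i)|1⟩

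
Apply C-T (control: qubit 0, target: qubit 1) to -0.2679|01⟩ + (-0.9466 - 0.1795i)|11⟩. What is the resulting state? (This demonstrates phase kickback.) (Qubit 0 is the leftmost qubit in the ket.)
-0.2679|01⟩ + (-0.5424 - 0.7963i)|11⟩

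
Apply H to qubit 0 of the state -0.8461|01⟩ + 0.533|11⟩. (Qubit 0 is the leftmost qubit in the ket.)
-0.2214|01⟩ - 0.9752|11⟩

H on qubit 0 mixes each pair of kets that differ only in qubit 0: amplitudes (a, b) of (|…0…⟩, |…1…⟩) become ((a + b)/√2, (a − b)/√2). Kets absent from the input have amplitude 0.
(|01⟩, |11⟩): (a, b) = (-0.8461, 0.533) → (-0.2214, -0.9752)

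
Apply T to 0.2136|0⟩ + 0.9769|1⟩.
0.2136|0⟩ + (0.6908 + 0.6908i)|1⟩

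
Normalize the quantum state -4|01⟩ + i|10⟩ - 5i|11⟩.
-0.6172|01⟩ + 0.1543i|10⟩ - 0.7715i|11⟩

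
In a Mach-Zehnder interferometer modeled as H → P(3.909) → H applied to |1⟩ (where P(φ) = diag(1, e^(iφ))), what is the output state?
(0.8599 + 0.3471i)|0⟩ + (0.1401 - 0.3471i)|1⟩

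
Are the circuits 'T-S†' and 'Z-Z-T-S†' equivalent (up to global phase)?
Yes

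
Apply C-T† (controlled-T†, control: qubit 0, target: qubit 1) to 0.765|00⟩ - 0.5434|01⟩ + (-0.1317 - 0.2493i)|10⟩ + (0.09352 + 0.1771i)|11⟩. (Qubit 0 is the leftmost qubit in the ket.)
0.765|00⟩ - 0.5434|01⟩ + (-0.1317 - 0.2493i)|10⟩ + (0.1914 + 0.0591i)|11⟩

C-T† leaves the control-|0⟩ kets |00⟩, |01⟩ unchanged and applies T† to qubit 1 on the control-|1⟩ pair (|10⟩, |11⟩).
T† = [[1, 0], [0, (1/√2 - (1/√2)i)]].
With a = amp(|10⟩) = (-0.1317 - 0.2493i) and b = amp(|11⟩) = (0.09352 + 0.1771i):
new amp(|10⟩) = (1)·a = (-0.1317 - 0.2493i)
new amp(|11⟩) = (1/√2 - (1/√2)i)·b = (0.1914 + 0.0591i)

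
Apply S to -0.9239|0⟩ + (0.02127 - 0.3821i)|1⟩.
-0.9239|0⟩ + (0.3821 + 0.02127i)|1⟩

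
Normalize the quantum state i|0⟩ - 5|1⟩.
0.1961i|0⟩ - 0.9806|1⟩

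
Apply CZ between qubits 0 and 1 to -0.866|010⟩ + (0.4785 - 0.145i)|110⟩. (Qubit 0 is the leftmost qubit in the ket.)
-0.866|010⟩ + (-0.4785 + 0.145i)|110⟩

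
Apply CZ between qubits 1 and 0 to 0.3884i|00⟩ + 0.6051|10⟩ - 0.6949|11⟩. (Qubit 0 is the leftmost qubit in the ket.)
0.3884i|00⟩ + 0.6051|10⟩ + 0.6949|11⟩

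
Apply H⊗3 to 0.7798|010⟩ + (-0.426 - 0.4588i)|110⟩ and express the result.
(0.1251 - 0.1622i)|000⟩ + (0.1251 - 0.1622i)|001⟩ + (-0.1251 + 0.1622i)|010⟩ + (-0.1251 + 0.1622i)|011⟩ + (0.4263 + 0.1622i)|100⟩ + (0.4263 + 0.1622i)|101⟩ + (-0.4263 - 0.1622i)|110⟩ + (-0.4263 - 0.1622i)|111⟩

H⊗3 gives amp(|y⟩) = (1/2√2) Σ_x (−1)^(x·y) amp(|x⟩), where x·y is the number of positions in which both x and y have a 1.
|000⟩: (0.7798 + (-0.426 - 0.4588i))/(2√2) = (0.1251 - 0.1622i)
|001⟩: (0.7798 + (-0.426 - 0.4588i))/(2√2) = (0.1251 - 0.1622i)
|010⟩: (-0.7798 - (-0.426 - 0.4588i))/(2√2) = (-0.1251 + 0.1622i)
|011⟩: (-0.7798 - (-0.426 - 0.4588i))/(2√2) = (-0.1251 + 0.1622i)
|100⟩: (0.7798 - (-0.426 - 0.4588i))/(2√2) = (0.4263 + 0.1622i)
|101⟩: (0.7798 - (-0.426 - 0.4588i))/(2√2) = (0.4263 + 0.1622i)
|110⟩: (-0.7798 + (-0.426 - 0.4588i))/(2√2) = (-0.4263 - 0.1622i)
|111⟩: (-0.7798 + (-0.426 - 0.4588i))/(2√2) = (-0.4263 - 0.1622i)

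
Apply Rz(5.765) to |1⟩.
(-0.9666 + 0.2562i)|1⟩

Rz(5.765) = [[e^(−iθ/2), 0], [0, e^(iθ/2)]] with e^(±iθ/2) = cos(θ/2) ± i·sin(θ/2); θ = 5.765, cos(θ/2) ≈ -0.966623, sin(θ/2) ≈ 0.256204.
With a = amp(|0⟩) = 0 and b = amp(|1⟩) = 1:
new amp(|0⟩) = (-0.966623 - 0.256204i)·a = 0
new amp(|1⟩) = (-0.966623 + 0.256204i)·b = (-0.9666 + 0.2562i)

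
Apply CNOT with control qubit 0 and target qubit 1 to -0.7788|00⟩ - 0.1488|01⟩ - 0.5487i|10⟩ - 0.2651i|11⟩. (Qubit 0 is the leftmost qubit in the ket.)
-0.7788|00⟩ - 0.1488|01⟩ - 0.2651i|10⟩ - 0.5487i|11⟩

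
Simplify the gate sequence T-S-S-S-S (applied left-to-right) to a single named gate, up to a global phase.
T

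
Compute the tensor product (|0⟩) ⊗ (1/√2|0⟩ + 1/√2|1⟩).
1/√2|00⟩ + 1/√2|01⟩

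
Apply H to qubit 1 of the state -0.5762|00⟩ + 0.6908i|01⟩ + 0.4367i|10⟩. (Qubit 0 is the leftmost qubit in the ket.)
(-0.4074 + 0.4885i)|00⟩ + (-0.4074 - 0.4885i)|01⟩ + 0.3088i|10⟩ + 0.3088i|11⟩

H on qubit 1 mixes each pair of kets that differ only in qubit 1: amplitudes (a, b) of (|…0…⟩, |…1…⟩) become ((a + b)/√2, (a − b)/√2). Kets absent from the input have amplitude 0.
(|00⟩, |01⟩): (a, b) = (-0.5762, 0.6908i) → ((-0.4074 + 0.4885i), (-0.4074 - 0.4885i))
(|10⟩, |11⟩): (a, b) = (0.4367i, 0) → (0.3088i, 0.3088i)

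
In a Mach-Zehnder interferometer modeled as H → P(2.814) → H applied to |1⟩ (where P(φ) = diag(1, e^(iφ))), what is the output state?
(0.9734 - 0.1609i)|0⟩ + (0.02659 + 0.1609i)|1⟩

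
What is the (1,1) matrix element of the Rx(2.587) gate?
0.2738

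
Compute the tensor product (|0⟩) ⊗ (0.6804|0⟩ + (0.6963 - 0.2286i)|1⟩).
0.6804|00⟩ + (0.6963 - 0.2286i)|01⟩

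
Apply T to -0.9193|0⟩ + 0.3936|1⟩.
-0.9193|0⟩ + (0.2783 + 0.2783i)|1⟩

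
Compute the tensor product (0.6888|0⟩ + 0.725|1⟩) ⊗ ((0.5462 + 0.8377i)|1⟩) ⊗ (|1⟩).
(0.3762 + 0.577i)|011⟩ + (0.396 + 0.6073i)|111⟩

amp(|b₁b₂…⟩) = product of the factor amplitudes for bits b₁, b₂, …; only kets whose every factor amplitude is nonzero survive.
|011⟩: (0.6888)(0.5462 + 0.8377i)(1) = (0.3762 + 0.577i)
|111⟩: (0.725)(0.5462 + 0.8377i)(1) = (0.396 + 0.6073i)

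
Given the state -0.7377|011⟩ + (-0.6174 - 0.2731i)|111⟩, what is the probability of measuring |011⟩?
0.5442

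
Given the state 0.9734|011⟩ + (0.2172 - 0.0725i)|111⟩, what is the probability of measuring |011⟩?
0.9475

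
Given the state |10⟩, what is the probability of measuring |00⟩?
0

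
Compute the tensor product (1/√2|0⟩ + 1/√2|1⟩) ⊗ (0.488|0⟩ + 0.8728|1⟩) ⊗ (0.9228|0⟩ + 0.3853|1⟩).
0.3184|000⟩ + 0.133|001⟩ + 0.5695|010⟩ + 0.2378|011⟩ + 0.3184|100⟩ + 0.133|101⟩ + 0.5695|110⟩ + 0.2378|111⟩

amp(|b₁b₂…⟩) = product of the factor amplitudes for bits b₁, b₂, …; only kets whose every factor amplitude is nonzero survive.
|000⟩: (1/√2)(0.488)(0.9228) = 0.3184
|001⟩: (1/√2)(0.488)(0.3853) = 0.133
|010⟩: (1/√2)(0.8728)(0.9228) = 0.5695
|011⟩: (1/√2)(0.8728)(0.3853) = 0.2378
|100⟩: (1/√2)(0.488)(0.9228) = 0.3184
|101⟩: (1/√2)(0.488)(0.3853) = 0.133
|110⟩: (1/√2)(0.8728)(0.9228) = 0.5695
|111⟩: (1/√2)(0.8728)(0.3853) = 0.2378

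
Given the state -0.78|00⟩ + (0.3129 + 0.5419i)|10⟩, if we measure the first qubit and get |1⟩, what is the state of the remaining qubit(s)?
(0.5 + 0.866i)|0⟩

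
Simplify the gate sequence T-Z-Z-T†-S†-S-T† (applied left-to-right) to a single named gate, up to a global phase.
T†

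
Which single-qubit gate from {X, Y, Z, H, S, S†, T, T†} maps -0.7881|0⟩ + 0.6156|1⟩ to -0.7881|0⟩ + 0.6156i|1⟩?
S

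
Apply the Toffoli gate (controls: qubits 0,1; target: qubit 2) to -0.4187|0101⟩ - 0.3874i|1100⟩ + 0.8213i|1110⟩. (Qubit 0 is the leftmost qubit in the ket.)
-0.4187|0101⟩ + 0.8213i|1100⟩ - 0.3874i|1110⟩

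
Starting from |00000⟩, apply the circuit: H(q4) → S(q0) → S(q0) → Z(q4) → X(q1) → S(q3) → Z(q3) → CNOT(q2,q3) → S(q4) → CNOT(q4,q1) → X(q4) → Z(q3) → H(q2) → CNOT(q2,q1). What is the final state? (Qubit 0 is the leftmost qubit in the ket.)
-(1/2)i|00000⟩ + 1/2|00101⟩ + 1/2|01001⟩ - (1/2)i|01100⟩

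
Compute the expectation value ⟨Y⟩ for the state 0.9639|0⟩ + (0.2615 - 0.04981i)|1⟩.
-0.09602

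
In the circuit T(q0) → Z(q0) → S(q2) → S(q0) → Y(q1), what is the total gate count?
5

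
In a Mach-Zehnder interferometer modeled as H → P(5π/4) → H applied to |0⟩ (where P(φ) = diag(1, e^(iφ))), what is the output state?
(0.1464 - (1/√8)i)|0⟩ + (0.8536 + (1/√8)i)|1⟩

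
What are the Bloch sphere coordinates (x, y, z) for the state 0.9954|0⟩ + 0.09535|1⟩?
(0.1898, 0, 0.9817)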